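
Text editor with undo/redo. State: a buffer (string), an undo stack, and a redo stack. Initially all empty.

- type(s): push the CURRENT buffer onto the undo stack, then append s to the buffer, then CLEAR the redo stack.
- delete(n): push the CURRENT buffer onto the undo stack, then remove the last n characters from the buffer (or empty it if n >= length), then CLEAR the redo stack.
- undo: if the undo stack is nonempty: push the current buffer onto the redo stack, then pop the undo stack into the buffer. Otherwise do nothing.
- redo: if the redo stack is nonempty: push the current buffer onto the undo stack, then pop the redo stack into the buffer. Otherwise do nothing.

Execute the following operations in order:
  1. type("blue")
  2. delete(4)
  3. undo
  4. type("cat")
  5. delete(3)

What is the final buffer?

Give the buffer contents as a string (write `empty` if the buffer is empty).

Answer: blue

Derivation:
After op 1 (type): buf='blue' undo_depth=1 redo_depth=0
After op 2 (delete): buf='(empty)' undo_depth=2 redo_depth=0
After op 3 (undo): buf='blue' undo_depth=1 redo_depth=1
After op 4 (type): buf='bluecat' undo_depth=2 redo_depth=0
After op 5 (delete): buf='blue' undo_depth=3 redo_depth=0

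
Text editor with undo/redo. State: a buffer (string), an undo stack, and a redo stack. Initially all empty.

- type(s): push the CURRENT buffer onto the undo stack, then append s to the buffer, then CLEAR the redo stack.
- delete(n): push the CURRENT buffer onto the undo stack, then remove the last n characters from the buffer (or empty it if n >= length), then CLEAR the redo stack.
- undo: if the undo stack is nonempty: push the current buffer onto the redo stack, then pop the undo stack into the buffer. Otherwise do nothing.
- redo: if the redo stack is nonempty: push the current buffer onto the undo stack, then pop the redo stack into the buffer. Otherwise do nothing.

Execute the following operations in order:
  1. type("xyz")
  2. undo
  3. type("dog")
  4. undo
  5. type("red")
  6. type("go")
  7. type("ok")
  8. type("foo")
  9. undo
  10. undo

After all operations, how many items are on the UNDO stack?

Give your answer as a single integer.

Answer: 2

Derivation:
After op 1 (type): buf='xyz' undo_depth=1 redo_depth=0
After op 2 (undo): buf='(empty)' undo_depth=0 redo_depth=1
After op 3 (type): buf='dog' undo_depth=1 redo_depth=0
After op 4 (undo): buf='(empty)' undo_depth=0 redo_depth=1
After op 5 (type): buf='red' undo_depth=1 redo_depth=0
After op 6 (type): buf='redgo' undo_depth=2 redo_depth=0
After op 7 (type): buf='redgook' undo_depth=3 redo_depth=0
After op 8 (type): buf='redgookfoo' undo_depth=4 redo_depth=0
After op 9 (undo): buf='redgook' undo_depth=3 redo_depth=1
After op 10 (undo): buf='redgo' undo_depth=2 redo_depth=2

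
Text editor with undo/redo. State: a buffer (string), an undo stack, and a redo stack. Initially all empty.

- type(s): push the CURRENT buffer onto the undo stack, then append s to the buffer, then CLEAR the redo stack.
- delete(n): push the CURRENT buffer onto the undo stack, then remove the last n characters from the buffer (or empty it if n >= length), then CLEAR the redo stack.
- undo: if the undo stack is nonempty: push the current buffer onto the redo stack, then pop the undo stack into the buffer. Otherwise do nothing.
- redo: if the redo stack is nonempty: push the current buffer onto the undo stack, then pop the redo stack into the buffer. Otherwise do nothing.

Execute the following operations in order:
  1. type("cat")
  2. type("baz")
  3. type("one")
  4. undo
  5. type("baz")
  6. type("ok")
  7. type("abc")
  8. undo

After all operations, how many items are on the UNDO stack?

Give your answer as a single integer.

Answer: 4

Derivation:
After op 1 (type): buf='cat' undo_depth=1 redo_depth=0
After op 2 (type): buf='catbaz' undo_depth=2 redo_depth=0
After op 3 (type): buf='catbazone' undo_depth=3 redo_depth=0
After op 4 (undo): buf='catbaz' undo_depth=2 redo_depth=1
After op 5 (type): buf='catbazbaz' undo_depth=3 redo_depth=0
After op 6 (type): buf='catbazbazok' undo_depth=4 redo_depth=0
After op 7 (type): buf='catbazbazokabc' undo_depth=5 redo_depth=0
After op 8 (undo): buf='catbazbazok' undo_depth=4 redo_depth=1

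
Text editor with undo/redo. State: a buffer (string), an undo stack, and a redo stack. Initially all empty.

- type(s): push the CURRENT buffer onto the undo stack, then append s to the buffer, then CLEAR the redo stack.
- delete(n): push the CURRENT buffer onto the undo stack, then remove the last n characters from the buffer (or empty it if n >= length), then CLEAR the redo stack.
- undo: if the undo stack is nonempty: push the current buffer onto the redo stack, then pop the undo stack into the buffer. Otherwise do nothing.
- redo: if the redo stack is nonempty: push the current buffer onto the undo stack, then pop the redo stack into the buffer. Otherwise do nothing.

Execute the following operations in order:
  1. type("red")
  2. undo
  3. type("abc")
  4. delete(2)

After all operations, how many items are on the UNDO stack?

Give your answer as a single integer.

After op 1 (type): buf='red' undo_depth=1 redo_depth=0
After op 2 (undo): buf='(empty)' undo_depth=0 redo_depth=1
After op 3 (type): buf='abc' undo_depth=1 redo_depth=0
After op 4 (delete): buf='a' undo_depth=2 redo_depth=0

Answer: 2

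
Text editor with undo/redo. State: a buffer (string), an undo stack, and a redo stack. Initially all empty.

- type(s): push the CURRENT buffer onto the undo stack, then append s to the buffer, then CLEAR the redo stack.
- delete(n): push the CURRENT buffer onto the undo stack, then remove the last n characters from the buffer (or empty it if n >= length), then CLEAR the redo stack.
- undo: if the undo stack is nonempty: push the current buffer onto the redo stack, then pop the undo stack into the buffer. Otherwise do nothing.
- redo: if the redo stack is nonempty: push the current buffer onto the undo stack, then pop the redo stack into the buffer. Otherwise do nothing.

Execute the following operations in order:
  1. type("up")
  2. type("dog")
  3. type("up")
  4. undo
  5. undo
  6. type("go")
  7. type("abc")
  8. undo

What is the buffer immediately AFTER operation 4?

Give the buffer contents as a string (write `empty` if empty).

After op 1 (type): buf='up' undo_depth=1 redo_depth=0
After op 2 (type): buf='updog' undo_depth=2 redo_depth=0
After op 3 (type): buf='updogup' undo_depth=3 redo_depth=0
After op 4 (undo): buf='updog' undo_depth=2 redo_depth=1

Answer: updog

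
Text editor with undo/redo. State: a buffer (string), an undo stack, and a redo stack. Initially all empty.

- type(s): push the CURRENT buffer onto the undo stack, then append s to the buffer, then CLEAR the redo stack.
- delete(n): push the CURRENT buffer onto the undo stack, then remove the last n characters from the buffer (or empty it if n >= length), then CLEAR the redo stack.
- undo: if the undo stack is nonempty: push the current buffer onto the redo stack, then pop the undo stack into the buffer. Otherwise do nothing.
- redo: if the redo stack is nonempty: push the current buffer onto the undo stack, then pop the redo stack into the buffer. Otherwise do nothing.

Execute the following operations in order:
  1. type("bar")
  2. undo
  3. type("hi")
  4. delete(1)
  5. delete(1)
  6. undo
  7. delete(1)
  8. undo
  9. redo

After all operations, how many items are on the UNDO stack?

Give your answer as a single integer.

Answer: 3

Derivation:
After op 1 (type): buf='bar' undo_depth=1 redo_depth=0
After op 2 (undo): buf='(empty)' undo_depth=0 redo_depth=1
After op 3 (type): buf='hi' undo_depth=1 redo_depth=0
After op 4 (delete): buf='h' undo_depth=2 redo_depth=0
After op 5 (delete): buf='(empty)' undo_depth=3 redo_depth=0
After op 6 (undo): buf='h' undo_depth=2 redo_depth=1
After op 7 (delete): buf='(empty)' undo_depth=3 redo_depth=0
After op 8 (undo): buf='h' undo_depth=2 redo_depth=1
After op 9 (redo): buf='(empty)' undo_depth=3 redo_depth=0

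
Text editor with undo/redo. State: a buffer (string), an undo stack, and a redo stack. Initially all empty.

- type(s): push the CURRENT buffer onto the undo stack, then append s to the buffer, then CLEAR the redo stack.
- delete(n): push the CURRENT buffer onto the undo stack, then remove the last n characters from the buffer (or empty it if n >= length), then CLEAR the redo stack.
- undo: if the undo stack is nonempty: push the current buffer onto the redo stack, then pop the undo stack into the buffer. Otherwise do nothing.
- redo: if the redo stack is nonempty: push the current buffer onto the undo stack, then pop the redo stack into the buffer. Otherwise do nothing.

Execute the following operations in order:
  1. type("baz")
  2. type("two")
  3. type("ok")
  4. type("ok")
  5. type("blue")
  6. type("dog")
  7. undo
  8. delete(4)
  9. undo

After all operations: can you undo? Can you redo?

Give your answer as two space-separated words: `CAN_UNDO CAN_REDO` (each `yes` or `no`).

After op 1 (type): buf='baz' undo_depth=1 redo_depth=0
After op 2 (type): buf='baztwo' undo_depth=2 redo_depth=0
After op 3 (type): buf='baztwook' undo_depth=3 redo_depth=0
After op 4 (type): buf='baztwookok' undo_depth=4 redo_depth=0
After op 5 (type): buf='baztwookokblue' undo_depth=5 redo_depth=0
After op 6 (type): buf='baztwookokbluedog' undo_depth=6 redo_depth=0
After op 7 (undo): buf='baztwookokblue' undo_depth=5 redo_depth=1
After op 8 (delete): buf='baztwookok' undo_depth=6 redo_depth=0
After op 9 (undo): buf='baztwookokblue' undo_depth=5 redo_depth=1

Answer: yes yes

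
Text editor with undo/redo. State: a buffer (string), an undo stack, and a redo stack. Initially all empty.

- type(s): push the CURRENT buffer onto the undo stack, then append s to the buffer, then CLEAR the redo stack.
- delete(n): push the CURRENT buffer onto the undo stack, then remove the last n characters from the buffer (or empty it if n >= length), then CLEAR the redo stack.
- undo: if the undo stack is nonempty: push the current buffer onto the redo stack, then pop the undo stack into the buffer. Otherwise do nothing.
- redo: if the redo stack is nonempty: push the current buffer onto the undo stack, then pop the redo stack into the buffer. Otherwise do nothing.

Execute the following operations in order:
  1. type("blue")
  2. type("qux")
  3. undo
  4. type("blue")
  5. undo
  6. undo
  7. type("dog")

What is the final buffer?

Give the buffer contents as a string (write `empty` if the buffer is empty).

Answer: dog

Derivation:
After op 1 (type): buf='blue' undo_depth=1 redo_depth=0
After op 2 (type): buf='bluequx' undo_depth=2 redo_depth=0
After op 3 (undo): buf='blue' undo_depth=1 redo_depth=1
After op 4 (type): buf='blueblue' undo_depth=2 redo_depth=0
After op 5 (undo): buf='blue' undo_depth=1 redo_depth=1
After op 6 (undo): buf='(empty)' undo_depth=0 redo_depth=2
After op 7 (type): buf='dog' undo_depth=1 redo_depth=0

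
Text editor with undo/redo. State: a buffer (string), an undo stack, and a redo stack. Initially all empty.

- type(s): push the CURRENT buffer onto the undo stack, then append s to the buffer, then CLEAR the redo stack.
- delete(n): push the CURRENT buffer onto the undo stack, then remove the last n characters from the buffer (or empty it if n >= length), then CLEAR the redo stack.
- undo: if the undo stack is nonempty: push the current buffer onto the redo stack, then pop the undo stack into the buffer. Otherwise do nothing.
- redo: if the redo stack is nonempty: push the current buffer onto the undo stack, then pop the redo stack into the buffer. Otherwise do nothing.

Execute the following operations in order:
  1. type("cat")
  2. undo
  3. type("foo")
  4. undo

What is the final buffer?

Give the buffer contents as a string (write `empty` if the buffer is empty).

After op 1 (type): buf='cat' undo_depth=1 redo_depth=0
After op 2 (undo): buf='(empty)' undo_depth=0 redo_depth=1
After op 3 (type): buf='foo' undo_depth=1 redo_depth=0
After op 4 (undo): buf='(empty)' undo_depth=0 redo_depth=1

Answer: empty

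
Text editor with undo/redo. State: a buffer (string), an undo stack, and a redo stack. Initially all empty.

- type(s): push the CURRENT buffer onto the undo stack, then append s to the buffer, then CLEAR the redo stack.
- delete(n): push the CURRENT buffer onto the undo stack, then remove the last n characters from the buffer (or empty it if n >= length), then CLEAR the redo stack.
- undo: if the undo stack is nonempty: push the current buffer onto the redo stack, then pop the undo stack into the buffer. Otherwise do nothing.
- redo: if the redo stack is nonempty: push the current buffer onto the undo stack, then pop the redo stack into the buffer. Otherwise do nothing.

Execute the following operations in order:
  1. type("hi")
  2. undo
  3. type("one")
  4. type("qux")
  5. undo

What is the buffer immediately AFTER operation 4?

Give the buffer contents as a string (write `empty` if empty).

After op 1 (type): buf='hi' undo_depth=1 redo_depth=0
After op 2 (undo): buf='(empty)' undo_depth=0 redo_depth=1
After op 3 (type): buf='one' undo_depth=1 redo_depth=0
After op 4 (type): buf='onequx' undo_depth=2 redo_depth=0

Answer: onequx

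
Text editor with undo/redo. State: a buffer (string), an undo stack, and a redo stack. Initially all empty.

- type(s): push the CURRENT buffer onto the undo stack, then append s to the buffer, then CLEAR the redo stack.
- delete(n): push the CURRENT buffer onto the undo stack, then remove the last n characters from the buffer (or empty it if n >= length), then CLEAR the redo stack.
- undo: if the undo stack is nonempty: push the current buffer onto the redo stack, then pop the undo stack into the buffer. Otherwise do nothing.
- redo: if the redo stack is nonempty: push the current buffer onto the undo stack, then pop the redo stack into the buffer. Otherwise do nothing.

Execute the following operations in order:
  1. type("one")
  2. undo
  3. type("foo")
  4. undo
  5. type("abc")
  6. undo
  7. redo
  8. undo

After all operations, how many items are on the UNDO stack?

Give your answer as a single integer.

After op 1 (type): buf='one' undo_depth=1 redo_depth=0
After op 2 (undo): buf='(empty)' undo_depth=0 redo_depth=1
After op 3 (type): buf='foo' undo_depth=1 redo_depth=0
After op 4 (undo): buf='(empty)' undo_depth=0 redo_depth=1
After op 5 (type): buf='abc' undo_depth=1 redo_depth=0
After op 6 (undo): buf='(empty)' undo_depth=0 redo_depth=1
After op 7 (redo): buf='abc' undo_depth=1 redo_depth=0
After op 8 (undo): buf='(empty)' undo_depth=0 redo_depth=1

Answer: 0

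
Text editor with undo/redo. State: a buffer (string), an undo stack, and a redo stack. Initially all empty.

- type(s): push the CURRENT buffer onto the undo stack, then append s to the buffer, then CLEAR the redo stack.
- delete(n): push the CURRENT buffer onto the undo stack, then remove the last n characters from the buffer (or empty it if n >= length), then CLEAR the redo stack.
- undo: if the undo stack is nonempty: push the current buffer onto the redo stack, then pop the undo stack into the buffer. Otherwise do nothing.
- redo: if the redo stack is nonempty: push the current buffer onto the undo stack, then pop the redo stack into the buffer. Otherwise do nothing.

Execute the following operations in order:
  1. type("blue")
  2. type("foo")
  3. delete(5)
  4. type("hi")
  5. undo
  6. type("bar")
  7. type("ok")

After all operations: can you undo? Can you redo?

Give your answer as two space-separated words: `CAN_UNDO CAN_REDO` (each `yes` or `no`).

Answer: yes no

Derivation:
After op 1 (type): buf='blue' undo_depth=1 redo_depth=0
After op 2 (type): buf='bluefoo' undo_depth=2 redo_depth=0
After op 3 (delete): buf='bl' undo_depth=3 redo_depth=0
After op 4 (type): buf='blhi' undo_depth=4 redo_depth=0
After op 5 (undo): buf='bl' undo_depth=3 redo_depth=1
After op 6 (type): buf='blbar' undo_depth=4 redo_depth=0
After op 7 (type): buf='blbarok' undo_depth=5 redo_depth=0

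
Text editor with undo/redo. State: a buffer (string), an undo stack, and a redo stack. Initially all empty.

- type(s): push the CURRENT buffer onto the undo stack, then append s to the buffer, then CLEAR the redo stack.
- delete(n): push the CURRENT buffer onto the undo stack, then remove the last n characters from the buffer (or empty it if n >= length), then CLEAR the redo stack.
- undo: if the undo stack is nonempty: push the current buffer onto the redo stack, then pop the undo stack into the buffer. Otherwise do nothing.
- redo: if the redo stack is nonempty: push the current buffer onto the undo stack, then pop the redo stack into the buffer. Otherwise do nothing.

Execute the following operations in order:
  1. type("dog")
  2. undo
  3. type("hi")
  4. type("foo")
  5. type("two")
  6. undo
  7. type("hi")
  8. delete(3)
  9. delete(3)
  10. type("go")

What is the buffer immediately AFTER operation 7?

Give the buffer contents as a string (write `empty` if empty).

Answer: hifoohi

Derivation:
After op 1 (type): buf='dog' undo_depth=1 redo_depth=0
After op 2 (undo): buf='(empty)' undo_depth=0 redo_depth=1
After op 3 (type): buf='hi' undo_depth=1 redo_depth=0
After op 4 (type): buf='hifoo' undo_depth=2 redo_depth=0
After op 5 (type): buf='hifootwo' undo_depth=3 redo_depth=0
After op 6 (undo): buf='hifoo' undo_depth=2 redo_depth=1
After op 7 (type): buf='hifoohi' undo_depth=3 redo_depth=0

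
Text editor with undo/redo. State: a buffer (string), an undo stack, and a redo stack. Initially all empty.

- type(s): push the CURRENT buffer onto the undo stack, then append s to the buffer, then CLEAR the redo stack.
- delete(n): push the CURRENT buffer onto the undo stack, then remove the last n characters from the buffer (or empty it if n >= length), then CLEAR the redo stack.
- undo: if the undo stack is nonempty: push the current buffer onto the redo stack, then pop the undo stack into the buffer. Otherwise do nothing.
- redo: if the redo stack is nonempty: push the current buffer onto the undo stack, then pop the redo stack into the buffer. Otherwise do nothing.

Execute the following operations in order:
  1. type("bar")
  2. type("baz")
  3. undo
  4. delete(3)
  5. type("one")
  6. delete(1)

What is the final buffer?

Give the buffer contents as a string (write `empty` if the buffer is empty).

After op 1 (type): buf='bar' undo_depth=1 redo_depth=0
After op 2 (type): buf='barbaz' undo_depth=2 redo_depth=0
After op 3 (undo): buf='bar' undo_depth=1 redo_depth=1
After op 4 (delete): buf='(empty)' undo_depth=2 redo_depth=0
After op 5 (type): buf='one' undo_depth=3 redo_depth=0
After op 6 (delete): buf='on' undo_depth=4 redo_depth=0

Answer: on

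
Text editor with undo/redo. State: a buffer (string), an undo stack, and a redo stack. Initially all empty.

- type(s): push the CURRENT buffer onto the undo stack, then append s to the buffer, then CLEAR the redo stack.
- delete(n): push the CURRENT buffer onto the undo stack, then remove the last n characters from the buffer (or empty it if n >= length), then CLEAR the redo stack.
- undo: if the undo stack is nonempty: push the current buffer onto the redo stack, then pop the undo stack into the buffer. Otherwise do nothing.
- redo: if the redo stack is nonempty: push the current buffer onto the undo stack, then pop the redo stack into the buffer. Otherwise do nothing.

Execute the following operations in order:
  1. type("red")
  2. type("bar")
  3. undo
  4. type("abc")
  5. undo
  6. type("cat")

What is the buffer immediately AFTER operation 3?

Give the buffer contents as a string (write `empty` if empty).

After op 1 (type): buf='red' undo_depth=1 redo_depth=0
After op 2 (type): buf='redbar' undo_depth=2 redo_depth=0
After op 3 (undo): buf='red' undo_depth=1 redo_depth=1

Answer: red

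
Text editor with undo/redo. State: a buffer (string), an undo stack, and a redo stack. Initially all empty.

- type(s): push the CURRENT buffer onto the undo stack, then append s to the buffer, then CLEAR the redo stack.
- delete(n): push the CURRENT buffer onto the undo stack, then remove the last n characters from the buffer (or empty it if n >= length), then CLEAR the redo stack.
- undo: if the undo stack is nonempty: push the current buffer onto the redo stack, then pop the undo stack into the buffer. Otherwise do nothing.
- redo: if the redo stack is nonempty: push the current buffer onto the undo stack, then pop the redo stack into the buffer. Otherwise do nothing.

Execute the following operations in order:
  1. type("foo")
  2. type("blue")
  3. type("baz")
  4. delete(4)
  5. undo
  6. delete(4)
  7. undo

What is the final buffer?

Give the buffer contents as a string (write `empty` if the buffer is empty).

Answer: foobluebaz

Derivation:
After op 1 (type): buf='foo' undo_depth=1 redo_depth=0
After op 2 (type): buf='fooblue' undo_depth=2 redo_depth=0
After op 3 (type): buf='foobluebaz' undo_depth=3 redo_depth=0
After op 4 (delete): buf='fooblu' undo_depth=4 redo_depth=0
After op 5 (undo): buf='foobluebaz' undo_depth=3 redo_depth=1
After op 6 (delete): buf='fooblu' undo_depth=4 redo_depth=0
After op 7 (undo): buf='foobluebaz' undo_depth=3 redo_depth=1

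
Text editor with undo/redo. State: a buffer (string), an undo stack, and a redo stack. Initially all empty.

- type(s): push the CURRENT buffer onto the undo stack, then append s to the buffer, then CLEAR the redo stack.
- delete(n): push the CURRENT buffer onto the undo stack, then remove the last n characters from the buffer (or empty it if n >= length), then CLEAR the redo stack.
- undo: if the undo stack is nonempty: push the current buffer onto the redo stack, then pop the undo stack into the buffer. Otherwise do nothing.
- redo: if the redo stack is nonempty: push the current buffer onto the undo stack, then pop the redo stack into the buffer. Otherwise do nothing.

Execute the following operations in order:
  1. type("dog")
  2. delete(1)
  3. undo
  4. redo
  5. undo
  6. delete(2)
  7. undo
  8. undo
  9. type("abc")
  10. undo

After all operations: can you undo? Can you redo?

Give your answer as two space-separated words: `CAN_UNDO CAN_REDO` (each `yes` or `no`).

Answer: no yes

Derivation:
After op 1 (type): buf='dog' undo_depth=1 redo_depth=0
After op 2 (delete): buf='do' undo_depth=2 redo_depth=0
After op 3 (undo): buf='dog' undo_depth=1 redo_depth=1
After op 4 (redo): buf='do' undo_depth=2 redo_depth=0
After op 5 (undo): buf='dog' undo_depth=1 redo_depth=1
After op 6 (delete): buf='d' undo_depth=2 redo_depth=0
After op 7 (undo): buf='dog' undo_depth=1 redo_depth=1
After op 8 (undo): buf='(empty)' undo_depth=0 redo_depth=2
After op 9 (type): buf='abc' undo_depth=1 redo_depth=0
After op 10 (undo): buf='(empty)' undo_depth=0 redo_depth=1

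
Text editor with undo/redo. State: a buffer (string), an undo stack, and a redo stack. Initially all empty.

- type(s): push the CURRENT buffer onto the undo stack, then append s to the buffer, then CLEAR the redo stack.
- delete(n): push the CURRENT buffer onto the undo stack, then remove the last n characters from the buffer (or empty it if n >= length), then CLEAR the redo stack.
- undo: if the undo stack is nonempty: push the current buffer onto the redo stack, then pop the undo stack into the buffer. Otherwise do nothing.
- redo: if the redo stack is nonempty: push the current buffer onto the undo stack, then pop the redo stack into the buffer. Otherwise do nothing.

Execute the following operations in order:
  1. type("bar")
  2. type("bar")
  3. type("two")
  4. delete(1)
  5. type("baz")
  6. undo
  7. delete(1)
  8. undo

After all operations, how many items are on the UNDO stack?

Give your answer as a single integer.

Answer: 4

Derivation:
After op 1 (type): buf='bar' undo_depth=1 redo_depth=0
After op 2 (type): buf='barbar' undo_depth=2 redo_depth=0
After op 3 (type): buf='barbartwo' undo_depth=3 redo_depth=0
After op 4 (delete): buf='barbartw' undo_depth=4 redo_depth=0
After op 5 (type): buf='barbartwbaz' undo_depth=5 redo_depth=0
After op 6 (undo): buf='barbartw' undo_depth=4 redo_depth=1
After op 7 (delete): buf='barbart' undo_depth=5 redo_depth=0
After op 8 (undo): buf='barbartw' undo_depth=4 redo_depth=1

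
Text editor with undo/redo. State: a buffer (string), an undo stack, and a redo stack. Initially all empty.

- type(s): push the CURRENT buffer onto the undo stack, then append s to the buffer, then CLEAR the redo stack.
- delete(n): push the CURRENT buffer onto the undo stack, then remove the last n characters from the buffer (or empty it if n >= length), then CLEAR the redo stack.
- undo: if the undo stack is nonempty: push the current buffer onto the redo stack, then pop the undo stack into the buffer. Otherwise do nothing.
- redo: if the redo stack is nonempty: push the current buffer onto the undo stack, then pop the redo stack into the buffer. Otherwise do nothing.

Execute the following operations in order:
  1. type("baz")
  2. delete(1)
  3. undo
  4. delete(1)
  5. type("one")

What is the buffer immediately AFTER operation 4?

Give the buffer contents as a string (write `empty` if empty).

Answer: ba

Derivation:
After op 1 (type): buf='baz' undo_depth=1 redo_depth=0
After op 2 (delete): buf='ba' undo_depth=2 redo_depth=0
After op 3 (undo): buf='baz' undo_depth=1 redo_depth=1
After op 4 (delete): buf='ba' undo_depth=2 redo_depth=0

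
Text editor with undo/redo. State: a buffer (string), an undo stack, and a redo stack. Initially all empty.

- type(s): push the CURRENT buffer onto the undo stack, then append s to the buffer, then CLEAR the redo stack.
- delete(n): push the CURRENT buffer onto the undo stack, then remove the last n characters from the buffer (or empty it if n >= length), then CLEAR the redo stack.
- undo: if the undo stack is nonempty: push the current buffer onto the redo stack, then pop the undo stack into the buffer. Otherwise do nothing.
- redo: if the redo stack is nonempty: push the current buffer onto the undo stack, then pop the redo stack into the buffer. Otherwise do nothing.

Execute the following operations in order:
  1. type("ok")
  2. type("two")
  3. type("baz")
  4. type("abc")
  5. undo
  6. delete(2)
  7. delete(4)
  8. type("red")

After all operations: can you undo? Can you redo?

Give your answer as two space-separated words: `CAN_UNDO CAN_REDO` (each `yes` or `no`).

After op 1 (type): buf='ok' undo_depth=1 redo_depth=0
After op 2 (type): buf='oktwo' undo_depth=2 redo_depth=0
After op 3 (type): buf='oktwobaz' undo_depth=3 redo_depth=0
After op 4 (type): buf='oktwobazabc' undo_depth=4 redo_depth=0
After op 5 (undo): buf='oktwobaz' undo_depth=3 redo_depth=1
After op 6 (delete): buf='oktwob' undo_depth=4 redo_depth=0
After op 7 (delete): buf='ok' undo_depth=5 redo_depth=0
After op 8 (type): buf='okred' undo_depth=6 redo_depth=0

Answer: yes no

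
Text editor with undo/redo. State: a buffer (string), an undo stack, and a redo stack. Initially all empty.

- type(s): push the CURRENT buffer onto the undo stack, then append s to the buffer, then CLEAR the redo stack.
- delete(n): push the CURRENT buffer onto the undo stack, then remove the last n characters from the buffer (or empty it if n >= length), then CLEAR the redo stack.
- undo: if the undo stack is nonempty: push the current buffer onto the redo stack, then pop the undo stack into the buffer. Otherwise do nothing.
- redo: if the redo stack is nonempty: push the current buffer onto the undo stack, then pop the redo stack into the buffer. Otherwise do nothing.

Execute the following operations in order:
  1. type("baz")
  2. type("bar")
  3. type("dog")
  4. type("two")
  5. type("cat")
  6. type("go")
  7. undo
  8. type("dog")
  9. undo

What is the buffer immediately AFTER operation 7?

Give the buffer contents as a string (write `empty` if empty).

After op 1 (type): buf='baz' undo_depth=1 redo_depth=0
After op 2 (type): buf='bazbar' undo_depth=2 redo_depth=0
After op 3 (type): buf='bazbardog' undo_depth=3 redo_depth=0
After op 4 (type): buf='bazbardogtwo' undo_depth=4 redo_depth=0
After op 5 (type): buf='bazbardogtwocat' undo_depth=5 redo_depth=0
After op 6 (type): buf='bazbardogtwocatgo' undo_depth=6 redo_depth=0
After op 7 (undo): buf='bazbardogtwocat' undo_depth=5 redo_depth=1

Answer: bazbardogtwocat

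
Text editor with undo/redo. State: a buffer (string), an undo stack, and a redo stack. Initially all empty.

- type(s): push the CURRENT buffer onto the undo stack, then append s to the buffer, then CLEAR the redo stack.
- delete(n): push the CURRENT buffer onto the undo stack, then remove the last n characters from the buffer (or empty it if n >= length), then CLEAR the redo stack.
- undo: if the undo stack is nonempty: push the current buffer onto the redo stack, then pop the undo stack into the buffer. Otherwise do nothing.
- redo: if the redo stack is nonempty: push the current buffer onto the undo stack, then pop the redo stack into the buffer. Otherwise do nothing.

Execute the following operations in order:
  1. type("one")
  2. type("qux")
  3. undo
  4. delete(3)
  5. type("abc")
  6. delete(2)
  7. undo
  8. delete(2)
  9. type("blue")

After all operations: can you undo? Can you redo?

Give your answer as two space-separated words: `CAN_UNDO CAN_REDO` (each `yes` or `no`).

After op 1 (type): buf='one' undo_depth=1 redo_depth=0
After op 2 (type): buf='onequx' undo_depth=2 redo_depth=0
After op 3 (undo): buf='one' undo_depth=1 redo_depth=1
After op 4 (delete): buf='(empty)' undo_depth=2 redo_depth=0
After op 5 (type): buf='abc' undo_depth=3 redo_depth=0
After op 6 (delete): buf='a' undo_depth=4 redo_depth=0
After op 7 (undo): buf='abc' undo_depth=3 redo_depth=1
After op 8 (delete): buf='a' undo_depth=4 redo_depth=0
After op 9 (type): buf='ablue' undo_depth=5 redo_depth=0

Answer: yes no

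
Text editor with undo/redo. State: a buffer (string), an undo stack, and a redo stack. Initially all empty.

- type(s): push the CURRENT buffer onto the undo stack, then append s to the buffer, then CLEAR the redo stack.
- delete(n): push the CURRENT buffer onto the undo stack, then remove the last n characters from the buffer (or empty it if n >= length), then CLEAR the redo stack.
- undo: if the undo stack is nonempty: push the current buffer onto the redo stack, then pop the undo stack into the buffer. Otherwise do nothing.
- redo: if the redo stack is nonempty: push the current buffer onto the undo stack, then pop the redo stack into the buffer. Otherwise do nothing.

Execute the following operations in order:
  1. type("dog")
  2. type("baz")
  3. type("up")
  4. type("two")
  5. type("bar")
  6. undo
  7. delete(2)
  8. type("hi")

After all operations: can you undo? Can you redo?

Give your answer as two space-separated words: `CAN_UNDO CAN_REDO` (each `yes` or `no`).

Answer: yes no

Derivation:
After op 1 (type): buf='dog' undo_depth=1 redo_depth=0
After op 2 (type): buf='dogbaz' undo_depth=2 redo_depth=0
After op 3 (type): buf='dogbazup' undo_depth=3 redo_depth=0
After op 4 (type): buf='dogbazuptwo' undo_depth=4 redo_depth=0
After op 5 (type): buf='dogbazuptwobar' undo_depth=5 redo_depth=0
After op 6 (undo): buf='dogbazuptwo' undo_depth=4 redo_depth=1
After op 7 (delete): buf='dogbazupt' undo_depth=5 redo_depth=0
After op 8 (type): buf='dogbazupthi' undo_depth=6 redo_depth=0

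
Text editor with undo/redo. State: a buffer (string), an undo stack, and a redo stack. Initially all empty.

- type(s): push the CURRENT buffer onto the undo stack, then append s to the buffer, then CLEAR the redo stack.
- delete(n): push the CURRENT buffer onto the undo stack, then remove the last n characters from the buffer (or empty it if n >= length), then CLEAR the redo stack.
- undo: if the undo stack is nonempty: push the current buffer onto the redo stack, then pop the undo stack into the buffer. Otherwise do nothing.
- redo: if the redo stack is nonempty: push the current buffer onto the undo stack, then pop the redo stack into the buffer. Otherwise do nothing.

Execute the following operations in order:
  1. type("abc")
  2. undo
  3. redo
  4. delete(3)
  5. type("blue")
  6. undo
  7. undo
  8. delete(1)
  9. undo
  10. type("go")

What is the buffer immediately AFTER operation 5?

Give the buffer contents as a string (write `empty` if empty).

After op 1 (type): buf='abc' undo_depth=1 redo_depth=0
After op 2 (undo): buf='(empty)' undo_depth=0 redo_depth=1
After op 3 (redo): buf='abc' undo_depth=1 redo_depth=0
After op 4 (delete): buf='(empty)' undo_depth=2 redo_depth=0
After op 5 (type): buf='blue' undo_depth=3 redo_depth=0

Answer: blue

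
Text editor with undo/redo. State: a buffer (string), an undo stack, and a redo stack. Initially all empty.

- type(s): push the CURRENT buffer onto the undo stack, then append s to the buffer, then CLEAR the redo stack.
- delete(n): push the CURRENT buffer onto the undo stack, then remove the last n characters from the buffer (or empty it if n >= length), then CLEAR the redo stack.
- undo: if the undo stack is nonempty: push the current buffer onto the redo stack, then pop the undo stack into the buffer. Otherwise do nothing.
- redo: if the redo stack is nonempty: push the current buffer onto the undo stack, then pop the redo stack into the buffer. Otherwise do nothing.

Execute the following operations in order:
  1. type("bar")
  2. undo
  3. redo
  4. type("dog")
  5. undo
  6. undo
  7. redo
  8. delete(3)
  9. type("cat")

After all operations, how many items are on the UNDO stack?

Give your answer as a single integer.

After op 1 (type): buf='bar' undo_depth=1 redo_depth=0
After op 2 (undo): buf='(empty)' undo_depth=0 redo_depth=1
After op 3 (redo): buf='bar' undo_depth=1 redo_depth=0
After op 4 (type): buf='bardog' undo_depth=2 redo_depth=0
After op 5 (undo): buf='bar' undo_depth=1 redo_depth=1
After op 6 (undo): buf='(empty)' undo_depth=0 redo_depth=2
After op 7 (redo): buf='bar' undo_depth=1 redo_depth=1
After op 8 (delete): buf='(empty)' undo_depth=2 redo_depth=0
After op 9 (type): buf='cat' undo_depth=3 redo_depth=0

Answer: 3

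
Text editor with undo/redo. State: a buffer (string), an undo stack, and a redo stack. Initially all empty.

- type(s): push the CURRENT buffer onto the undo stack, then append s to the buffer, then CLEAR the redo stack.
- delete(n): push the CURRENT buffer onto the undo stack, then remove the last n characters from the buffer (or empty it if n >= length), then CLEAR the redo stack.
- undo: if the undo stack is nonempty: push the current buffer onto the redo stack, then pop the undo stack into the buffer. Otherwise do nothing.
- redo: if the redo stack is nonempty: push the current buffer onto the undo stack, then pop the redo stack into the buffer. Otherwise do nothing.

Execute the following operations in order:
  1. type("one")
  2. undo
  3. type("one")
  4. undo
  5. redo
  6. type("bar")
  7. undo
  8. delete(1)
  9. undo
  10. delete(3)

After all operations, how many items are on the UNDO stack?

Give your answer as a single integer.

Answer: 2

Derivation:
After op 1 (type): buf='one' undo_depth=1 redo_depth=0
After op 2 (undo): buf='(empty)' undo_depth=0 redo_depth=1
After op 3 (type): buf='one' undo_depth=1 redo_depth=0
After op 4 (undo): buf='(empty)' undo_depth=0 redo_depth=1
After op 5 (redo): buf='one' undo_depth=1 redo_depth=0
After op 6 (type): buf='onebar' undo_depth=2 redo_depth=0
After op 7 (undo): buf='one' undo_depth=1 redo_depth=1
After op 8 (delete): buf='on' undo_depth=2 redo_depth=0
After op 9 (undo): buf='one' undo_depth=1 redo_depth=1
After op 10 (delete): buf='(empty)' undo_depth=2 redo_depth=0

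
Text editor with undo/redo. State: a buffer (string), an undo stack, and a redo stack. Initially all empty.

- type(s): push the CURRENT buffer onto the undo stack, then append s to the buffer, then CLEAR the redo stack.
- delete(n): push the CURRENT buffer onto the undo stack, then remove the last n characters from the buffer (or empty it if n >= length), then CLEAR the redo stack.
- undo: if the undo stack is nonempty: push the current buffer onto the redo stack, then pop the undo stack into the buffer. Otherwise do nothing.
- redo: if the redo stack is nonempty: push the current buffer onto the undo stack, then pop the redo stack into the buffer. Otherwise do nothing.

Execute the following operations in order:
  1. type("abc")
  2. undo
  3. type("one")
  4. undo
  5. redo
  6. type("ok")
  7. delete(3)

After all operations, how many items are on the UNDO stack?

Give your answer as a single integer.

Answer: 3

Derivation:
After op 1 (type): buf='abc' undo_depth=1 redo_depth=0
After op 2 (undo): buf='(empty)' undo_depth=0 redo_depth=1
After op 3 (type): buf='one' undo_depth=1 redo_depth=0
After op 4 (undo): buf='(empty)' undo_depth=0 redo_depth=1
After op 5 (redo): buf='one' undo_depth=1 redo_depth=0
After op 6 (type): buf='oneok' undo_depth=2 redo_depth=0
After op 7 (delete): buf='on' undo_depth=3 redo_depth=0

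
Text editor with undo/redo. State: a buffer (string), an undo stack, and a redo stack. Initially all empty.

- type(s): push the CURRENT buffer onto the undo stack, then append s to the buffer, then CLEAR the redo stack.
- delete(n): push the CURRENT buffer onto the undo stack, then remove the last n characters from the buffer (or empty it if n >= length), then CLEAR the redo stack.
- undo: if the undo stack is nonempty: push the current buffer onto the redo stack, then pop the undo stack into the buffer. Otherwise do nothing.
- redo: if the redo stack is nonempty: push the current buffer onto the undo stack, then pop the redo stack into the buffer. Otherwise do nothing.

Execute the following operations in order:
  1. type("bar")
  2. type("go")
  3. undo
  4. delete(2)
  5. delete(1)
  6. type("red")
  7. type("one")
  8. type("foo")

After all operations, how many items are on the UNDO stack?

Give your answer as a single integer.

Answer: 6

Derivation:
After op 1 (type): buf='bar' undo_depth=1 redo_depth=0
After op 2 (type): buf='bargo' undo_depth=2 redo_depth=0
After op 3 (undo): buf='bar' undo_depth=1 redo_depth=1
After op 4 (delete): buf='b' undo_depth=2 redo_depth=0
After op 5 (delete): buf='(empty)' undo_depth=3 redo_depth=0
After op 6 (type): buf='red' undo_depth=4 redo_depth=0
After op 7 (type): buf='redone' undo_depth=5 redo_depth=0
After op 8 (type): buf='redonefoo' undo_depth=6 redo_depth=0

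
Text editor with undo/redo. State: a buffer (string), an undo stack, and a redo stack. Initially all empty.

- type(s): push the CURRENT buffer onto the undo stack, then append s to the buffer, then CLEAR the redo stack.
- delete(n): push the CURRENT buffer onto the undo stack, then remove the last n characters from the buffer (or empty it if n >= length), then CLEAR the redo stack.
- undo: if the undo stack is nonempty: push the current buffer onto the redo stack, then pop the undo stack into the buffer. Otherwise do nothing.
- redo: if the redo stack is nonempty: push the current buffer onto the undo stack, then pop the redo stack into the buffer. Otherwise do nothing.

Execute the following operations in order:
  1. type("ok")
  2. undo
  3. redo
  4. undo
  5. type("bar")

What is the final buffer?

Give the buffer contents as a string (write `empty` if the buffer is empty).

After op 1 (type): buf='ok' undo_depth=1 redo_depth=0
After op 2 (undo): buf='(empty)' undo_depth=0 redo_depth=1
After op 3 (redo): buf='ok' undo_depth=1 redo_depth=0
After op 4 (undo): buf='(empty)' undo_depth=0 redo_depth=1
After op 5 (type): buf='bar' undo_depth=1 redo_depth=0

Answer: bar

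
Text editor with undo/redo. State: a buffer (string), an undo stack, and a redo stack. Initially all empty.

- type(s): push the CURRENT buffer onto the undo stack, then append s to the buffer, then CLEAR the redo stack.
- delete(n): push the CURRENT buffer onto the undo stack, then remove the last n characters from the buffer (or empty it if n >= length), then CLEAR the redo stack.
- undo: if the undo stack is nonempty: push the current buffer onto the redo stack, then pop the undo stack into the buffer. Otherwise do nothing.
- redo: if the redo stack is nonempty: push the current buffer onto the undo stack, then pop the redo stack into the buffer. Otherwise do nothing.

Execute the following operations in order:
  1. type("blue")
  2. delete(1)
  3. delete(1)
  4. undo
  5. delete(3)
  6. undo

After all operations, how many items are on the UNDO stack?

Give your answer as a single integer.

After op 1 (type): buf='blue' undo_depth=1 redo_depth=0
After op 2 (delete): buf='blu' undo_depth=2 redo_depth=0
After op 3 (delete): buf='bl' undo_depth=3 redo_depth=0
After op 4 (undo): buf='blu' undo_depth=2 redo_depth=1
After op 5 (delete): buf='(empty)' undo_depth=3 redo_depth=0
After op 6 (undo): buf='blu' undo_depth=2 redo_depth=1

Answer: 2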